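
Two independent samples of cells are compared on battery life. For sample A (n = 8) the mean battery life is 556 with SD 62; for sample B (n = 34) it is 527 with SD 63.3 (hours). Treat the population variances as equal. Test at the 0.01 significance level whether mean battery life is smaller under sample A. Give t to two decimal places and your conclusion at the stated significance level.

Let group 1 = sample A, group 2 = sample B. H0: μ_1 = μ_2; H1: μ_1 < μ_2 (two-sample pooled-variance t-test, left-tailed).
s_p² = [(8−1)·62² + (34−1)·63.3²]/(8+34−2) = 3978.38
t = (556 − 527)/√[3978.38·(1/8 + 1/34)] = 1.17
df = n₁ + n₂ − 2 = 40
p-value = P(T ≤ 1.17) ≈ 0.876
Since p ≈ 0.876 > α = 0.01, fail to reject H0; the evidence is not statistically significant.

t = 1.17; fail to reject H0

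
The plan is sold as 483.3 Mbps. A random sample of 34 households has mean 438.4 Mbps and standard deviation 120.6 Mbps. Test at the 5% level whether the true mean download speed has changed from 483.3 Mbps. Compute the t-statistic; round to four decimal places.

-2.1709

H0: μ = 483.3; H1: μ ≠ 483.3 (one-sample t-test, two-sided).
t = (x̄ − μ₀)/(s/√n) = (438.4 − 483.3)/(120.6/√34) = -2.1709
df = n − 1 = 33
Two-sided p-value ≈ 0.0372
Since p ≈ 0.0372 < α = 0.05, reject H0; the data support H1.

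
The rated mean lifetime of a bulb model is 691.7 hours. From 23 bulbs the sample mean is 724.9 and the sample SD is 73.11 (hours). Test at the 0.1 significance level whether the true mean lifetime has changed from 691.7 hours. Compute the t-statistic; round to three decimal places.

2.178

H0: μ = 691.7; H1: μ ≠ 691.7 (one-sample t-test, two-sided).
t = (x̄ − μ₀)/(s/√n) = (724.9 − 691.7)/(73.11/√23) = 2.178
df = n − 1 = 22
Two-sided p-value ≈ 0.0404
Since p ≈ 0.0404 < α = 0.1, reject H0; the data support H1.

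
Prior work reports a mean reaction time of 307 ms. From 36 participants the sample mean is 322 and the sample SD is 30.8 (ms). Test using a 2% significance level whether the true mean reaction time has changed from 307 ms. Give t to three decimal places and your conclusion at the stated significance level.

H0: μ = 307; H1: μ ≠ 307 (one-sample t-test, two-sided).
t = (x̄ − μ₀)/(s/√n) = (322 − 307)/(30.8/√36) = 2.922
df = n − 1 = 35
Two-sided p-value ≈ 0.006
Since p ≈ 0.006 < α = 0.02, reject H0; the evidence is statistically significant.

t = 2.922; reject H0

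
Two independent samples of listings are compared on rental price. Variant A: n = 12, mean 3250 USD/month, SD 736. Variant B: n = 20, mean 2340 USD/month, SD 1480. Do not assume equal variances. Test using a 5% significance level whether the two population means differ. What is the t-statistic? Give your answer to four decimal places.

2.3139

Let group 1 = variant A, group 2 = variant B. H0: μ_1 = μ_2; H1: μ_1 ≠ μ_2 (Welch's two-sample t-test, two-sided).
t = (x̄_1 − x̄_2)/√(s_1²/n_1 + s_2²/n_2) = (3250 − 2340)/√(736²/12 + 1480²/20) = 2.3139
Welch–Satterthwaite df ≈ 29.29
Two-sided p-value ≈ 0.0279
Since p ≈ 0.0279 < α = 0.05, reject H0; the data support H1.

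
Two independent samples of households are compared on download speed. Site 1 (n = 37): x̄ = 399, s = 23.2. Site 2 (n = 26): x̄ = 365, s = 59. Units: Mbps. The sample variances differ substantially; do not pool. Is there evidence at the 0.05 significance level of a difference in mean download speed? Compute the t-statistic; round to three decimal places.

Let group 1 = site 1, group 2 = site 2. H0: μ_1 = μ_2; H1: μ_1 ≠ μ_2 (Welch's two-sample t-test, two-sided).
t = (x̄_1 − x̄_2)/√(s_1²/n_1 + s_2²/n_2) = (399 − 365)/√(23.2²/37 + 59²/26) = 2.791
Welch–Satterthwaite df ≈ 30.48
Two-sided p-value ≈ 0.0090
Since p ≈ 0.0090 < α = 0.05, reject H0; the data support H1.

2.791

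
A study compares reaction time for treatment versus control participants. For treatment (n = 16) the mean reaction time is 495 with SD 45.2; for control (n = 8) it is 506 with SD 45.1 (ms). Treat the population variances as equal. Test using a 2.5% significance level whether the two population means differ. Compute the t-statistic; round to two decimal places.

-0.56

Let group 1 = treatment, group 2 = control. H0: μ_1 = μ_2; H1: μ_1 ≠ μ_2 (two-sample pooled-variance t-test, two-sided).
s_p² = [(16−1)·45.2² + (8−1)·45.1²]/(16+8−2) = 2040.17
t = (495 − 506)/√[2040.17·(1/16 + 1/8)] = -0.56
df = n₁ + n₂ − 2 = 22
Two-sided p-value ≈ 0.5795
Since p ≈ 0.5795 > α = 0.025, fail to reject H0; the evidence is not statistically significant.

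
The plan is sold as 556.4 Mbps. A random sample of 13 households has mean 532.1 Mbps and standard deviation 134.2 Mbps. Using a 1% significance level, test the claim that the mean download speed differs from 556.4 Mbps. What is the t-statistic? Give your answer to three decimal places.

-0.653

H0: μ = 556.4; H1: μ ≠ 556.4 (one-sample t-test, two-sided).
t = (x̄ − μ₀)/(s/√n) = (532.1 − 556.4)/(134.2/√13) = -0.653
df = n − 1 = 12
Two-sided p-value ≈ 0.526
Since p ≈ 0.526 > α = 0.01, fail to reject H0; the evidence is not statistically significant.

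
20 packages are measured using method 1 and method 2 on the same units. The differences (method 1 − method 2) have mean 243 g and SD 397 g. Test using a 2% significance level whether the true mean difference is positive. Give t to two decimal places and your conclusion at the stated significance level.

t = 2.74; reject H0

H0: μ_d = 0; H1: μ_d > 0 (paired t-test on the differences, right-tailed).
t = d̄/(s_d/√n) = 243/(397/√20) = 2.74
df = n − 1 = 19
p-value = P(T ≥ 2.74) ≈ 0.007
Since p ≈ 0.007 < α = 0.02, reject H0; the evidence is statistically significant.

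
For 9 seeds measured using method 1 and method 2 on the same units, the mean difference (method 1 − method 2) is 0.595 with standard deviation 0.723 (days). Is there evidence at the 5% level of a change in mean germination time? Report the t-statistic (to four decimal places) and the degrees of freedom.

t = 2.4689, df = 8

H0: μ_d = 0; H1: μ_d ≠ 0 (paired t-test on the differences, two-sided).
t = d̄/(s_d/√n) = 0.595/(0.723/√9) = 2.4689
df = n − 1 = 8
Two-sided p-value ≈ 0.0388
Since p ≈ 0.0388 < α = 0.05, reject H0; the data support H1.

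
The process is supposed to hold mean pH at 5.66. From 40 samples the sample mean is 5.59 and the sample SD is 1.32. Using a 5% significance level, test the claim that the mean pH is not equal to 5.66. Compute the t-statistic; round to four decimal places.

-0.3354

H0: μ = 5.66; H1: μ ≠ 5.66 (one-sample t-test, two-sided).
t = (x̄ − μ₀)/(s/√n) = (5.59 − 5.66)/(1.32/√40) = -0.3354
df = n − 1 = 39
Two-sided p-value ≈ 0.7391
Since p ≈ 0.7391 > α = 0.05, fail to reject H0; the data do not provide sufficient evidence against H0.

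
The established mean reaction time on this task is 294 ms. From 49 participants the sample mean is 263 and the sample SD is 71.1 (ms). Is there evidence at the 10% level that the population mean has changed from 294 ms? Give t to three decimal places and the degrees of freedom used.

t = -3.052, df = 48

H0: μ = 294; H1: μ ≠ 294 (one-sample t-test, two-sided).
t = (x̄ − μ₀)/(s/√n) = (263 − 294)/(71.1/√49) = -3.052
df = n − 1 = 48
Two-sided p-value ≈ 0.0037
Since p ≈ 0.0037 < α = 0.1, reject H0; the evidence is statistically significant.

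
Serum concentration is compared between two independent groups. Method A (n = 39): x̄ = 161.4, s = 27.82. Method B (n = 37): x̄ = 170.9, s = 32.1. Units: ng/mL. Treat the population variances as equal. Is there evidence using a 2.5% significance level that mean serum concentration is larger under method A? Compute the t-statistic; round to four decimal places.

Let group 1 = method A, group 2 = method B. H0: μ_1 = μ_2; H1: μ_1 > μ_2 (two-sample pooled-variance t-test, right-tailed).
s_p² = [(39−1)·27.82² + (37−1)·32.1²]/(39+37−2) = 898.716
t = (161.4 − 170.9)/√[898.716·(1/39 + 1/37)] = -1.3808
df = n₁ + n₂ − 2 = 74
p-value = P(T ≥ -1.3808) ≈ 0.9143
Since p ≈ 0.9143 > α = 0.025, fail to reject H0; the data do not provide sufficient evidence against H0.

-1.3808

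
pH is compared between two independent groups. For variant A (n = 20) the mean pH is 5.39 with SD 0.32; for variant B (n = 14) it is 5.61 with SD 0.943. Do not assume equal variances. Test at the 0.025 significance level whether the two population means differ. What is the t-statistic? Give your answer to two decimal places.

-0.84

Let group 1 = variant A, group 2 = variant B. H0: μ_1 = μ_2; H1: μ_1 ≠ μ_2 (Welch's two-sample t-test, two-sided).
t = (x̄_1 − x̄_2)/√(s_1²/n_1 + s_2²/n_2) = (5.39 − 5.61)/√(0.32²/20 + 0.943²/14) = -0.84
Welch–Satterthwaite df ≈ 15.11
Two-sided p-value ≈ 0.414
Since p ≈ 0.414 > α = 0.025, fail to reject H0; the evidence is not statistically significant.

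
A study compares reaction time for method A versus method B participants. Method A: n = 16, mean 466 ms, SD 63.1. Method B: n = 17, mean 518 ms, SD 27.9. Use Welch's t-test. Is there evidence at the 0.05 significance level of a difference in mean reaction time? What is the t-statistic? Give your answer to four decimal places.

Let group 1 = method A, group 2 = method B. H0: μ_1 = μ_2; H1: μ_1 ≠ μ_2 (Welch's two-sample t-test, two-sided).
t = (x̄_1 − x̄_2)/√(s_1²/n_1 + s_2²/n_2) = (466 − 518)/√(63.1²/16 + 27.9²/17) = -3.0294
Welch–Satterthwaite df ≈ 20.38
Two-sided p-value ≈ 0.007
Since p ≈ 0.007 < α = 0.05, reject H0; the evidence is statistically significant.

-3.0294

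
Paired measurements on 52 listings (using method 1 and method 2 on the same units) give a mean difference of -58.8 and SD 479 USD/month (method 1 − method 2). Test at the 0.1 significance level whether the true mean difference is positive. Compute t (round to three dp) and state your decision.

t = -0.885; fail to reject H0

H0: μ_d = 0; H1: μ_d > 0 (paired t-test on the differences, right-tailed).
t = d̄/(s_d/√n) = -58.8/(479/√52) = -0.885
df = n − 1 = 51
p-value = P(T ≥ -0.885) ≈ 0.8099
Since p ≈ 0.8099 > α = 0.1, fail to reject H0; the data do not provide sufficient evidence against H0.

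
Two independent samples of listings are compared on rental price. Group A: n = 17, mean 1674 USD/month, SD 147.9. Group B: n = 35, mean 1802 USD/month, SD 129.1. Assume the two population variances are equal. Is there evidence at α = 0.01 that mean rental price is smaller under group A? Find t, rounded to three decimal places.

Let group 1 = group A, group 2 = group B. H0: μ_1 = μ_2; H1: μ_1 < μ_2 (two-sample pooled-variance t-test, left-tailed).
s_p² = [(17−1)·147.9² + (35−1)·129.1²]/(17+35−2) = 18333.2
t = (1674 − 1802)/√[18333.2·(1/17 + 1/35)] = -3.198
df = n₁ + n₂ − 2 = 50
p-value = P(T ≤ -3.198) ≈ 0.001
Since p ≈ 0.001 < α = 0.01, reject H0; the evidence is statistically significant.

-3.198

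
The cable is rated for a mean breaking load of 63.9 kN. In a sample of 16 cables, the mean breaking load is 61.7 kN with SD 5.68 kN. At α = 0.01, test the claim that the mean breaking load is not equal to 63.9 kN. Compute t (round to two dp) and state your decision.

H0: μ = 63.9; H1: μ ≠ 63.9 (one-sample t-test, two-sided).
t = (x̄ − μ₀)/(s/√n) = (61.7 − 63.9)/(5.68/√16) = -1.55
df = n − 1 = 15
Two-sided p-value ≈ 0.1421
Since p ≈ 0.1421 > α = 0.01, fail to reject H0; the data do not provide sufficient evidence against H0.

t = -1.55; fail to reject H0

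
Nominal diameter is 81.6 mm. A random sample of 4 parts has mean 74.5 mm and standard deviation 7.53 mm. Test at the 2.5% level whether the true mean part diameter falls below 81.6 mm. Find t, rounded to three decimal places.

-1.886

H0: μ = 81.6; H1: μ < 81.6 (one-sample t-test, left-tailed).
t = (x̄ − μ₀)/(s/√n) = (74.5 − 81.6)/(7.53/√4) = -1.886
df = n − 1 = 3
p-value = P(T ≤ -1.886) ≈ 0.078
Since p ≈ 0.078 > α = 0.025, fail to reject H0; the data do not provide sufficient evidence against H0.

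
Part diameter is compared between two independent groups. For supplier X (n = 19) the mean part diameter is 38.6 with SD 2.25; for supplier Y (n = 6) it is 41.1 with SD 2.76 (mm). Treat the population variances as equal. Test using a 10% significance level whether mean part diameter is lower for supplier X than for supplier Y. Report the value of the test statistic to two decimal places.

Let group 1 = supplier X, group 2 = supplier Y. H0: μ_1 = μ_2; H1: μ_1 < μ_2 (two-sample pooled-variance t-test, left-tailed).
s_p² = [(19−1)·2.25² + (6−1)·2.76²]/(19+6−2) = 5.61796
t = (38.6 − 41.1)/√[5.61796·(1/19 + 1/6)] = -2.25
df = n₁ + n₂ − 2 = 23
p-value = P(T ≤ -2.25) ≈ 0.0171
Since p ≈ 0.0171 < α = 0.1, reject H0; the evidence is statistically significant.

-2.25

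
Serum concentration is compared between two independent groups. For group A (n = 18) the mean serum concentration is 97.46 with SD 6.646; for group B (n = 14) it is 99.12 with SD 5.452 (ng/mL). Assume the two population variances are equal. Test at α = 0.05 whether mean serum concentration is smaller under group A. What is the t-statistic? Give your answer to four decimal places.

-0.7566

Let group 1 = group A, group 2 = group B. H0: μ_1 = μ_2; H1: μ_1 < μ_2 (two-sample pooled-variance t-test, left-tailed).
s_p² = [(18−1)·6.646² + (14−1)·5.452²]/(18+14−2) = 37.9098
t = (97.46 − 99.12)/√[37.9098·(1/18 + 1/14)] = -0.7566
df = n₁ + n₂ − 2 = 30
p-value = P(T ≤ -0.7566) ≈ 0.228
Since p ≈ 0.228 > α = 0.05, fail to reject H0; the data do not provide sufficient evidence against H0.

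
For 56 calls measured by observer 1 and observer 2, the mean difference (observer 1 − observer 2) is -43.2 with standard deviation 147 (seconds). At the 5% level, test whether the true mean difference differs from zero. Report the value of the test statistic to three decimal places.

-2.199

H0: μ_d = 0; H1: μ_d ≠ 0 (paired t-test on the differences, two-sided).
t = d̄/(s_d/√n) = -43.2/(147/√56) = -2.199
df = n − 1 = 55
Two-sided p-value ≈ 0.032
Since p ≈ 0.032 < α = 0.05, reject H0; the data support H1.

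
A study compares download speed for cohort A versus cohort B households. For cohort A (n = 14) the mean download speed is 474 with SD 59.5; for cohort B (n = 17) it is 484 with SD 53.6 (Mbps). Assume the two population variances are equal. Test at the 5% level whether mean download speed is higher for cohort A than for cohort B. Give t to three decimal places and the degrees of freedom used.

Let group 1 = cohort A, group 2 = cohort B. H0: μ_1 = μ_2; H1: μ_1 > μ_2 (two-sample pooled-variance t-test, right-tailed).
s_p² = [(14−1)·59.5² + (17−1)·53.6²]/(14+17−2) = 3172.09
t = (474 − 484)/√[3172.09·(1/14 + 1/17)] = -0.492
df = n₁ + n₂ − 2 = 29
p-value = P(T ≥ -0.492) ≈ 0.687
Since p ≈ 0.687 > α = 0.05, fail to reject H0; the data do not provide sufficient evidence against H0.

t = -0.492, df = 29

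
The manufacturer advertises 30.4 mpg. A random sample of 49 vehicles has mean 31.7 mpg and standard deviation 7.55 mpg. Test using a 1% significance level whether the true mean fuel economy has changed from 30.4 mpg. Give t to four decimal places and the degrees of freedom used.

H0: μ = 30.4; H1: μ ≠ 30.4 (one-sample t-test, two-sided).
t = (x̄ − μ₀)/(s/√n) = (31.7 − 30.4)/(7.55/√49) = 1.2053
df = n − 1 = 48
Two-sided p-value ≈ 0.234
Since p ≈ 0.234 > α = 0.01, fail to reject H0; the evidence is not statistically significant.

t = 1.2053, df = 48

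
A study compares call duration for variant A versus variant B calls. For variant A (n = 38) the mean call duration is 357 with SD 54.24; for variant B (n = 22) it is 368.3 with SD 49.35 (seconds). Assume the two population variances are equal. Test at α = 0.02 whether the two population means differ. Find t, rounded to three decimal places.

Let group 1 = variant A, group 2 = variant B. H0: μ_1 = μ_2; H1: μ_1 ≠ μ_2 (two-sample pooled-variance t-test, two-sided).
s_p² = [(38−1)·54.24² + (22−1)·49.35²]/(38+22−2) = 2758.57
t = (357 − 368.3)/√[2758.57·(1/38 + 1/22)] = -0.803
df = n₁ + n₂ − 2 = 58
Two-sided p-value ≈ 0.425
Since p ≈ 0.425 > α = 0.02, fail to reject H0; the evidence is not statistically significant.

-0.803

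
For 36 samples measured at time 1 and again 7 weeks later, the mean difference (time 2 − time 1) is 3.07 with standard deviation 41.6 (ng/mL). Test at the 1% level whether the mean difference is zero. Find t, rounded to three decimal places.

0.443

H0: μ_d = 0; H1: μ_d ≠ 0 (paired t-test on the differences, two-sided).
t = d̄/(s_d/√n) = 3.07/(41.6/√36) = 0.443
df = n − 1 = 35
Two-sided p-value ≈ 0.6606
Since p ≈ 0.6606 > α = 0.01, fail to reject H0; the evidence is not statistically significant.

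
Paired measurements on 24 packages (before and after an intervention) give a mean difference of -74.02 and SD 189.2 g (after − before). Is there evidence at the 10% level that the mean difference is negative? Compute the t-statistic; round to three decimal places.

-1.917

H0: μ_d = 0; H1: μ_d < 0 (paired t-test on the differences, left-tailed).
t = d̄/(s_d/√n) = -74.02/(189.2/√24) = -1.917
df = n − 1 = 23
p-value = P(T ≤ -1.917) ≈ 0.0339
Since p ≈ 0.0339 < α = 0.1, reject H0; the evidence is statistically significant.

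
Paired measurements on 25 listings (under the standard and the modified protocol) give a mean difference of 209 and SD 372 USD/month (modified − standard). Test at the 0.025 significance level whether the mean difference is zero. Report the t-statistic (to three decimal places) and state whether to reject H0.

H0: μ_d = 0; H1: μ_d ≠ 0 (paired t-test on the differences, two-sided).
t = d̄/(s_d/√n) = 209/(372/√25) = 2.809
df = n − 1 = 24
Two-sided p-value ≈ 0.0097
Since p ≈ 0.0097 < α = 0.025, reject H0; the evidence is statistically significant.

t = 2.809; reject H0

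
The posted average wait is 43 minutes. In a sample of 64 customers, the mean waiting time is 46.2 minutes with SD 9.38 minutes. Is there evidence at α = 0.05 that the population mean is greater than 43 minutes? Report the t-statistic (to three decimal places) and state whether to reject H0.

t = 2.729; reject H0

H0: μ = 43; H1: μ > 43 (one-sample t-test, right-tailed).
t = (x̄ − μ₀)/(s/√n) = (46.2 − 43)/(9.38/√64) = 2.729
df = n − 1 = 63
p-value = P(T ≥ 2.729) ≈ 0.0041
Since p ≈ 0.0041 < α = 0.05, reject H0; the data support H1.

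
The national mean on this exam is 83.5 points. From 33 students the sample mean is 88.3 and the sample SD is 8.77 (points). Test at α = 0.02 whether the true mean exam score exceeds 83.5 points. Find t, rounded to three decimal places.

H0: μ = 83.5; H1: μ > 83.5 (one-sample t-test, right-tailed).
t = (x̄ − μ₀)/(s/√n) = (88.3 − 83.5)/(8.77/√33) = 3.144
df = n − 1 = 32
p-value = P(T ≥ 3.144) ≈ 0.0018
Since p ≈ 0.0018 < α = 0.02, reject H0; the evidence is statistically significant.

3.144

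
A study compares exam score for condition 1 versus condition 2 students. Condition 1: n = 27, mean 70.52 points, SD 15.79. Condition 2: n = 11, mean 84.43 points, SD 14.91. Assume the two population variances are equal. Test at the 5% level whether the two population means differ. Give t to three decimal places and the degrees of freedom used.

Let group 1 = condition 1, group 2 = condition 2. H0: μ_1 = μ_2; H1: μ_1 ≠ μ_2 (two-sample pooled-variance t-test, two-sided).
s_p² = [(27−1)·15.79² + (11−1)·14.91²]/(27+11−2) = 241.82
t = (70.52 − 84.43)/√[241.82·(1/27 + 1/11)] = -2.501
df = n₁ + n₂ − 2 = 36
Two-sided p-value ≈ 0.0171
Since p ≈ 0.0171 < α = 0.05, reject H0; the data support H1.

t = -2.501, df = 36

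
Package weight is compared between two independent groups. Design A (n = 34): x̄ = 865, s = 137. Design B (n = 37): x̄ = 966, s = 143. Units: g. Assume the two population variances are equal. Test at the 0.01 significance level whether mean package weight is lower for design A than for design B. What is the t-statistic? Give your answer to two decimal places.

Let group 1 = design A, group 2 = design B. H0: μ_1 = μ_2; H1: μ_1 < μ_2 (two-sample pooled-variance t-test, left-tailed).
s_p² = [(34−1)·137² + (37−1)·143²]/(34+37−2) = 19645.5
t = (865 − 966)/√[19645.5·(1/34 + 1/37)] = -3.03
df = n₁ + n₂ − 2 = 69
p-value = P(T ≤ -3.03) ≈ 0.002
Since p ≈ 0.002 < α = 0.01, reject H0; the evidence is statistically significant.

-3.03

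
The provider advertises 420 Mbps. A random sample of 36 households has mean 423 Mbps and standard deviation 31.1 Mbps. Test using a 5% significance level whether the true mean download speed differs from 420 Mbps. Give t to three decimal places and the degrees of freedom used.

H0: μ = 420; H1: μ ≠ 420 (one-sample t-test, two-sided).
t = (x̄ − μ₀)/(s/√n) = (423 − 420)/(31.1/√36) = 0.579
df = n − 1 = 35
Two-sided p-value ≈ 0.566
Since p ≈ 0.566 > α = 0.05, fail to reject H0; the data do not provide sufficient evidence against H0.

t = 0.579, df = 35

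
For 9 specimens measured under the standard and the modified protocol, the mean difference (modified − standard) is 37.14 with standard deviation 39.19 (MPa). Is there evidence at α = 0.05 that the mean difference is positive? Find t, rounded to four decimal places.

2.8431

H0: μ_d = 0; H1: μ_d > 0 (paired t-test on the differences, right-tailed).
t = d̄/(s_d/√n) = 37.14/(39.19/√9) = 2.8431
df = n − 1 = 8
p-value = P(T ≥ 2.8431) ≈ 0.0109
Since p ≈ 0.0109 < α = 0.05, reject H0; the evidence is statistically significant.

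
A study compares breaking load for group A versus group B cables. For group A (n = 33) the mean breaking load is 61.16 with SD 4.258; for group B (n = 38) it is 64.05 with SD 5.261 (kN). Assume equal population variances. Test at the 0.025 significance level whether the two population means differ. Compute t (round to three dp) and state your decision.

t = -2.519; reject H0

Let group 1 = group A, group 2 = group B. H0: μ_1 = μ_2; H1: μ_1 ≠ μ_2 (two-sample pooled-variance t-test, two-sided).
s_p² = [(33−1)·4.258² + (38−1)·5.261²]/(33+38−2) = 23.2503
t = (61.16 − 64.05)/√[23.2503·(1/33 + 1/38)] = -2.519
df = n₁ + n₂ − 2 = 69
Two-sided p-value ≈ 0.014
Since p ≈ 0.014 < α = 0.025, reject H0; the data support H1.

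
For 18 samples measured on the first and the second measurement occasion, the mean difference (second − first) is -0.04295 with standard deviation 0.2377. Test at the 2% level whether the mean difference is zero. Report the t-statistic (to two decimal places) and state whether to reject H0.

t = -0.77; fail to reject H0

H0: μ_d = 0; H1: μ_d ≠ 0 (paired t-test on the differences, two-sided).
t = d̄/(s_d/√n) = -0.04295/(0.2377/√18) = -0.77
df = n − 1 = 17
Two-sided p-value ≈ 0.454
Since p ≈ 0.454 > α = 0.02, fail to reject H0; the data do not provide sufficient evidence against H0.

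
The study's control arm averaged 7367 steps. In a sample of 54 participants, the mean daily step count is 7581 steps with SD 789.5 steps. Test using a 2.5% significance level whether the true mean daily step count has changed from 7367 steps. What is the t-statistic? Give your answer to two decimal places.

H0: μ = 7367; H1: μ ≠ 7367 (one-sample t-test, two-sided).
t = (x̄ − μ₀)/(s/√n) = (7581 − 7367)/(789.5/√54) = 1.99
df = n − 1 = 53
Two-sided p-value ≈ 0.0516
Since p ≈ 0.0516 > α = 0.025, fail to reject H0; the evidence is not statistically significant.

1.99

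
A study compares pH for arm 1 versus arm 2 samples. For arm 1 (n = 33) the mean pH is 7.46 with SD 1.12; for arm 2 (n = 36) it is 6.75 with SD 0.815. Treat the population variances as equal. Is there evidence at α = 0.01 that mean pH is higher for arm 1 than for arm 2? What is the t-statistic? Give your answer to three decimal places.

3.029

Let group 1 = arm 1, group 2 = arm 2. H0: μ_1 = μ_2; H1: μ_1 > μ_2 (two-sample pooled-variance t-test, right-tailed).
s_p² = [(33−1)·1.12² + (36−1)·0.815²]/(33+36−2) = 0.9461
t = (7.46 − 6.75)/√[0.9461·(1/33 + 1/36)] = 3.029
df = n₁ + n₂ − 2 = 67
p-value = P(T ≥ 3.029) ≈ 0.002
Since p ≈ 0.002 < α = 0.01, reject H0; the data support H1.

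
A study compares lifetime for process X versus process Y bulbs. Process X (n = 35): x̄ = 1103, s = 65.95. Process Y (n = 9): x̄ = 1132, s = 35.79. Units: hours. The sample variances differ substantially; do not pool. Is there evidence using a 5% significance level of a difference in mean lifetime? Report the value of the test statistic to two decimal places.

-1.78

Let group 1 = process X, group 2 = process Y. H0: μ_1 = μ_2; H1: μ_1 ≠ μ_2 (Welch's two-sample t-test, two-sided).
t = (x̄_1 − x̄_2)/√(s_1²/n_1 + s_2²/n_2) = (1103 − 1132)/√(65.95²/35 + 35.79²/9) = -1.78
Welch–Satterthwaite df ≈ 23.80
Two-sided p-value ≈ 0.0885
Since p ≈ 0.0885 > α = 0.05, fail to reject H0; the data do not provide sufficient evidence against H0.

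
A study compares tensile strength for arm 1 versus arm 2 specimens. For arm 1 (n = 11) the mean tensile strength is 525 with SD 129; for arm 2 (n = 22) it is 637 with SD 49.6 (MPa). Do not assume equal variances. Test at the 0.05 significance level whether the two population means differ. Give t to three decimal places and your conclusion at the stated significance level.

t = -2.779; reject H0

Let group 1 = arm 1, group 2 = arm 2. H0: μ_1 = μ_2; H1: μ_1 ≠ μ_2 (Welch's two-sample t-test, two-sided).
t = (x̄_1 − x̄_2)/√(s_1²/n_1 + s_2²/n_2) = (525 − 637)/√(129²/11 + 49.6²/22) = -2.779
Welch–Satterthwaite df ≈ 11.50
Two-sided p-value ≈ 0.017
Since p ≈ 0.017 < α = 0.05, reject H0; the data support H1.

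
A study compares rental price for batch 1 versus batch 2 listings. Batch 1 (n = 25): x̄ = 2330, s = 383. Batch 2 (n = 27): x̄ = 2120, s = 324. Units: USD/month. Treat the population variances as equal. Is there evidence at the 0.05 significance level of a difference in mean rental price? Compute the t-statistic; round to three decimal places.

Let group 1 = batch 1, group 2 = batch 2. H0: μ_1 = μ_2; H1: μ_1 ≠ μ_2 (two-sample pooled-variance t-test, two-sided).
s_p² = [(25−1)·383² + (27−1)·324²]/(25+27−2) = 124998
t = (2330 − 2120)/√[124998·(1/25 + 1/27)] = 2.140
df = n₁ + n₂ − 2 = 50
Two-sided p-value ≈ 0.0373
Since p ≈ 0.0373 < α = 0.05, reject H0; the data support H1.

2.140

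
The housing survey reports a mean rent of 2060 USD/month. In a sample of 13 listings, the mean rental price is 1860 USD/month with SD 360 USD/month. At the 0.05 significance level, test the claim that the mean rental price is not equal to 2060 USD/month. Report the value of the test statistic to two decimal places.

H0: μ = 2060; H1: μ ≠ 2060 (one-sample t-test, two-sided).
t = (x̄ − μ₀)/(s/√n) = (1860 − 2060)/(360/√13) = -2.00
df = n − 1 = 12
Two-sided p-value ≈ 0.068
Since p ≈ 0.068 > α = 0.05, fail to reject H0; the data do not provide sufficient evidence against H0.

-2.00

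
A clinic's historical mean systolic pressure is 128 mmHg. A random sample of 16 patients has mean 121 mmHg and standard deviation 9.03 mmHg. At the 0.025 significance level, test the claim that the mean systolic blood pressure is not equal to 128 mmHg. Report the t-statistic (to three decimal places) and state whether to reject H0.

H0: μ = 128; H1: μ ≠ 128 (one-sample t-test, two-sided).
t = (x̄ − μ₀)/(s/√n) = (121 − 128)/(9.03/√16) = -3.101
df = n − 1 = 15
Two-sided p-value ≈ 0.0073
Since p ≈ 0.0073 < α = 0.025, reject H0; the evidence is statistically significant.

t = -3.101; reject H0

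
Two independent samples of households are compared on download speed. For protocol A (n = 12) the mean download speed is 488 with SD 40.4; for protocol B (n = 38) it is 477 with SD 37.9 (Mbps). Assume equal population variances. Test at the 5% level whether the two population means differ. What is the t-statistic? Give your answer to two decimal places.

Let group 1 = protocol A, group 2 = protocol B. H0: μ_1 = μ_2; H1: μ_1 ≠ μ_2 (two-sample pooled-variance t-test, two-sided).
s_p² = [(12−1)·40.4² + (38−1)·37.9²]/(12+38−2) = 1481.27
t = (488 − 477)/√[1481.27·(1/12 + 1/38)] = 0.86
df = n₁ + n₂ − 2 = 48
Two-sided p-value ≈ 0.3924
Since p ≈ 0.3924 > α = 0.05, fail to reject H0; the evidence is not statistically significant.

0.86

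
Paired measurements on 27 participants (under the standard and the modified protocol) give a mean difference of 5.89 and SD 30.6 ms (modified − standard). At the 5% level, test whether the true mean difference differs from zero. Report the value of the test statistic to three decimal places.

1.000

H0: μ_d = 0; H1: μ_d ≠ 0 (paired t-test on the differences, two-sided).
t = d̄/(s_d/√n) = 5.89/(30.6/√27) = 1.000
df = n − 1 = 26
Two-sided p-value ≈ 0.3264
Since p ≈ 0.3264 > α = 0.05, fail to reject H0; the data do not provide sufficient evidence against H0.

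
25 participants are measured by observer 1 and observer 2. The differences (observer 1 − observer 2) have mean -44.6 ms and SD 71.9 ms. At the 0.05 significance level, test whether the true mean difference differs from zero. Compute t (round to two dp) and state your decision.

t = -3.10; reject H0

H0: μ_d = 0; H1: μ_d ≠ 0 (paired t-test on the differences, two-sided).
t = d̄/(s_d/√n) = -44.6/(71.9/√25) = -3.10
df = n − 1 = 24
Two-sided p-value ≈ 0.005
Since p ≈ 0.005 < α = 0.05, reject H0; the evidence is statistically significant.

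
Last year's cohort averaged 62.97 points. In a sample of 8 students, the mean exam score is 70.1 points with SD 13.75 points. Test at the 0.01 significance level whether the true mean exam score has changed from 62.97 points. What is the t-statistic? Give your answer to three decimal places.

H0: μ = 62.97; H1: μ ≠ 62.97 (one-sample t-test, two-sided).
t = (x̄ − μ₀)/(s/√n) = (70.1 − 62.97)/(13.75/√8) = 1.467
df = n − 1 = 7
Two-sided p-value ≈ 0.186
Since p ≈ 0.186 > α = 0.01, fail to reject H0; the data do not provide sufficient evidence against H0.

1.467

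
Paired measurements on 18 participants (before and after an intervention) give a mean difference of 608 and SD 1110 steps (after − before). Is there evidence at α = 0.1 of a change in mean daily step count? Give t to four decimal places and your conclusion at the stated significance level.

t = 2.3239; reject H0

H0: μ_d = 0; H1: μ_d ≠ 0 (paired t-test on the differences, two-sided).
t = d̄/(s_d/√n) = 608/(1110/√18) = 2.3239
df = n − 1 = 17
Two-sided p-value ≈ 0.033
Since p ≈ 0.033 < α = 0.1, reject H0; the data support H1.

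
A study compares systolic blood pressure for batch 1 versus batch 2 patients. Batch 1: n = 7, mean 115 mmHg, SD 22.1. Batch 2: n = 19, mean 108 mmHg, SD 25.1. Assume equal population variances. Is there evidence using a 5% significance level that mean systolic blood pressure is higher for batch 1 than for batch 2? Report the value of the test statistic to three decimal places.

Let group 1 = batch 1, group 2 = batch 2. H0: μ_1 = μ_2; H1: μ_1 > μ_2 (two-sample pooled-variance t-test, right-tailed).
s_p² = [(7−1)·22.1² + (19−1)·25.1²]/(7+19−2) = 594.61
t = (115 − 108)/√[594.61·(1/7 + 1/19)] = 0.649
df = n₁ + n₂ − 2 = 24
p-value = P(T ≥ 0.649) ≈ 0.261
Since p ≈ 0.261 > α = 0.05, fail to reject H0; the data do not provide sufficient evidence against H0.

0.649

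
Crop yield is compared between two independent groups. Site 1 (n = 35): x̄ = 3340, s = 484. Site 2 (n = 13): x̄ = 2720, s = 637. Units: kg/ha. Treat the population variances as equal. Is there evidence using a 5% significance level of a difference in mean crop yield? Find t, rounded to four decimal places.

3.6139

Let group 1 = site 1, group 2 = site 2. H0: μ_1 = μ_2; H1: μ_1 ≠ μ_2 (two-sample pooled-variance t-test, two-sided).
s_p² = [(35−1)·484² + (13−1)·637²]/(35+13−2) = 278999
t = (3340 − 2720)/√[278999·(1/35 + 1/13)] = 3.6139
df = n₁ + n₂ − 2 = 46
Two-sided p-value ≈ 0.0007
Since p ≈ 0.0007 < α = 0.05, reject H0; the data support H1.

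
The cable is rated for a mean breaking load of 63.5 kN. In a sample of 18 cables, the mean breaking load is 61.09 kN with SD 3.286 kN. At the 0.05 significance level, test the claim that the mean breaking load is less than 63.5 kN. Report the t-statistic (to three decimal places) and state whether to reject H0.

H0: μ = 63.5; H1: μ < 63.5 (one-sample t-test, left-tailed).
t = (x̄ − μ₀)/(s/√n) = (61.09 − 63.5)/(3.286/√18) = -3.112
df = n − 1 = 17
p-value = P(T ≤ -3.112) ≈ 0.003
Since p ≈ 0.003 < α = 0.05, reject H0; the data support H1.

t = -3.112; reject H0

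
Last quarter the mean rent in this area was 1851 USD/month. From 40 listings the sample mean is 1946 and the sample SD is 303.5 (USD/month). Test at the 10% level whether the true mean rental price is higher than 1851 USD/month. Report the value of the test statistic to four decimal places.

H0: μ = 1851; H1: μ > 1851 (one-sample t-test, right-tailed).
t = (x̄ − μ₀)/(s/√n) = (1946 − 1851)/(303.5/√40) = 1.9797
df = n − 1 = 39
p-value = P(T ≥ 1.9797) ≈ 0.0274
Since p ≈ 0.0274 < α = 0.1, reject H0; the data support H1.

1.9797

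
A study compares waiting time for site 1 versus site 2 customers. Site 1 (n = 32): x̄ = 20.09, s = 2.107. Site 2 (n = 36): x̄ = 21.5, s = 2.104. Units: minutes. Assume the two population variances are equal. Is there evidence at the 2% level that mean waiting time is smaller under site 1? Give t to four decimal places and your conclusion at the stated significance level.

t = -2.7565; reject H0

Let group 1 = site 1, group 2 = site 2. H0: μ_1 = μ_2; H1: μ_1 < μ_2 (two-sample pooled-variance t-test, left-tailed).
s_p² = [(32−1)·2.107² + (36−1)·2.104²]/(32+36−2) = 4.43275
t = (20.09 − 21.5)/√[4.43275·(1/32 + 1/36)] = -2.7565
df = n₁ + n₂ − 2 = 66
p-value = P(T ≤ -2.7565) ≈ 0.004
Since p ≈ 0.004 < α = 0.02, reject H0; the evidence is statistically significant.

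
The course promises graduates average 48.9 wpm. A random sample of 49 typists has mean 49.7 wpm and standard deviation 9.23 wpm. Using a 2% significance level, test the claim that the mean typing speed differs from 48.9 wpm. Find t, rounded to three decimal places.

0.607

H0: μ = 48.9; H1: μ ≠ 48.9 (one-sample t-test, two-sided).
t = (x̄ − μ₀)/(s/√n) = (49.7 − 48.9)/(9.23/√49) = 0.607
df = n − 1 = 48
Two-sided p-value ≈ 0.5469
Since p ≈ 0.5469 > α = 0.02, fail to reject H0; the evidence is not statistically significant.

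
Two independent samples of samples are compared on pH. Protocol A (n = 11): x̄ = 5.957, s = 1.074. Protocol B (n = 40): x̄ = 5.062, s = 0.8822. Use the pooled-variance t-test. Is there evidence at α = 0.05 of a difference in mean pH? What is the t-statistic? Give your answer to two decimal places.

Let group 1 = protocol A, group 2 = protocol B. H0: μ_1 = μ_2; H1: μ_1 ≠ μ_2 (two-sample pooled-variance t-test, two-sided).
s_p² = [(11−1)·1.074² + (40−1)·0.8822²]/(11+40−2) = 0.854848
t = (5.957 − 5.062)/√[0.854848·(1/11 + 1/40)] = 2.84
df = n₁ + n₂ − 2 = 49
Two-sided p-value ≈ 0.006
Since p ≈ 0.006 < α = 0.05, reject H0; the data support H1.

2.84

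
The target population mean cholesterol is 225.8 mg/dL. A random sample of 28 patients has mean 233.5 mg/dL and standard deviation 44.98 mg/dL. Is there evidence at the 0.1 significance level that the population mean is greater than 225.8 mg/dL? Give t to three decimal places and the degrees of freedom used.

t = 0.906, df = 27

H0: μ = 225.8; H1: μ > 225.8 (one-sample t-test, right-tailed).
t = (x̄ − μ₀)/(s/√n) = (233.5 − 225.8)/(44.98/√28) = 0.906
df = n − 1 = 27
p-value = P(T ≥ 0.906) ≈ 0.187
Since p ≈ 0.187 > α = 0.1, fail to reject H0; the data do not provide sufficient evidence against H0.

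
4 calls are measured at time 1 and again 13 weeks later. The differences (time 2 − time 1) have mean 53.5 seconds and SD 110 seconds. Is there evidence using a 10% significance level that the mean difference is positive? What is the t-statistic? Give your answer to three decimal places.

H0: μ_d = 0; H1: μ_d > 0 (paired t-test on the differences, right-tailed).
t = d̄/(s_d/√n) = 53.5/(110/√4) = 0.973
df = n − 1 = 3
p-value = P(T ≥ 0.973) ≈ 0.201
Since p ≈ 0.201 > α = 0.1, fail to reject H0; the evidence is not statistically significant.

0.973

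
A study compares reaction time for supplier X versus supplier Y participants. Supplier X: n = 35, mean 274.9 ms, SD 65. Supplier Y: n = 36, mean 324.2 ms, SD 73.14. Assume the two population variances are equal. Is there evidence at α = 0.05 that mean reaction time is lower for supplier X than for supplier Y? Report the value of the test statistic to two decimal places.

-3.00

Let group 1 = supplier X, group 2 = supplier Y. H0: μ_1 = μ_2; H1: μ_1 < μ_2 (two-sample pooled-variance t-test, left-tailed).
s_p² = [(35−1)·65² + (36−1)·73.14²]/(35+36−2) = 4795.38
t = (274.9 − 324.2)/√[4795.38·(1/35 + 1/36)] = -3.00
df = n₁ + n₂ − 2 = 69
p-value = P(T ≤ -3.00) ≈ 0.002
Since p ≈ 0.002 < α = 0.05, reject H0; the data support H1.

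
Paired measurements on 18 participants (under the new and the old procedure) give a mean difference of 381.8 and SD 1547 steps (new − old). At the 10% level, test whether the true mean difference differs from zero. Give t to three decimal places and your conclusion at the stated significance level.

t = 1.047; fail to reject H0

H0: μ_d = 0; H1: μ_d ≠ 0 (paired t-test on the differences, two-sided).
t = d̄/(s_d/√n) = 381.8/(1547/√18) = 1.047
df = n − 1 = 17
Two-sided p-value ≈ 0.3097
Since p ≈ 0.3097 > α = 0.1, fail to reject H0; the evidence is not statistically significant.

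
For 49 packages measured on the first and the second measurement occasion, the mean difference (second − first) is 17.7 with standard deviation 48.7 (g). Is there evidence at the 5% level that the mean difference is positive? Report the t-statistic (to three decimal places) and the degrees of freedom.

t = 2.544, df = 48

H0: μ_d = 0; H1: μ_d > 0 (paired t-test on the differences, right-tailed).
t = d̄/(s_d/√n) = 17.7/(48.7/√49) = 2.544
df = n − 1 = 48
p-value = P(T ≥ 2.544) ≈ 0.0071
Since p ≈ 0.0071 < α = 0.05, reject H0; the evidence is statistically significant.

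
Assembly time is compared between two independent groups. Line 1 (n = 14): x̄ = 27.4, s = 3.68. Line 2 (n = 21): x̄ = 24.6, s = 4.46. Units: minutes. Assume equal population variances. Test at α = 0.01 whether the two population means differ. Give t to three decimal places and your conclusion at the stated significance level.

Let group 1 = line 1, group 2 = line 2. H0: μ_1 = μ_2; H1: μ_1 ≠ μ_2 (two-sample pooled-variance t-test, two-sided).
s_p² = [(14−1)·3.68² + (21−1)·4.46²]/(14+21−2) = 17.3904
t = (27.4 − 24.6)/√[17.3904·(1/14 + 1/21)] = 1.946
df = n₁ + n₂ − 2 = 33
Two-sided p-value ≈ 0.0602
Since p ≈ 0.0602 > α = 0.01, fail to reject H0; the data do not provide sufficient evidence against H0.

t = 1.946; fail to reject H0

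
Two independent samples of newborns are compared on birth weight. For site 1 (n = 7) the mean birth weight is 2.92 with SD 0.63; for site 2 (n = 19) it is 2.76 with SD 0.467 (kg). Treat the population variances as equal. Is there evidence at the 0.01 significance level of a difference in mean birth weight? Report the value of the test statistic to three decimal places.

0.706

Let group 1 = site 1, group 2 = site 2. H0: μ_1 = μ_2; H1: μ_1 ≠ μ_2 (two-sample pooled-variance t-test, two-sided).
s_p² = [(7−1)·0.63² + (19−1)·0.467²]/(7+19−2) = 0.262792
t = (2.92 − 2.76)/√[0.262792·(1/7 + 1/19)] = 0.706
df = n₁ + n₂ − 2 = 24
Two-sided p-value ≈ 0.487
Since p ≈ 0.487 > α = 0.01, fail to reject H0; the evidence is not statistically significant.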